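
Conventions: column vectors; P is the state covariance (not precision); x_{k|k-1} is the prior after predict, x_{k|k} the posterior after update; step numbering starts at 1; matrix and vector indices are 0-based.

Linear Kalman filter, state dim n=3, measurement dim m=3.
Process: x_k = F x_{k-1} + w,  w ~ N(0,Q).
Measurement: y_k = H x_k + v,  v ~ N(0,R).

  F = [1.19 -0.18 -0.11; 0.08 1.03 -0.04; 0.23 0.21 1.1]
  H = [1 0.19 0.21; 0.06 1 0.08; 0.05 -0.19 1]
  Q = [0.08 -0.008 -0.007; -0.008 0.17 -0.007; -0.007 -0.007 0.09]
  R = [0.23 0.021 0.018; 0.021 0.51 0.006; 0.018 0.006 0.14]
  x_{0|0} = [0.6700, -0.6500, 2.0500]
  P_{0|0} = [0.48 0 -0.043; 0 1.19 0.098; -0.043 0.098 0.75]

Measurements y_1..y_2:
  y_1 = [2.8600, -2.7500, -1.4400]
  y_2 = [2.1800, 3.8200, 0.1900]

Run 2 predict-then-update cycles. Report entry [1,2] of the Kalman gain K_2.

K[1,2] = -0.0009

step 1: x^-=[0.6888, -0.6979, 2.2726]  P^-=[0.8225 -0.1876 -0.0882; -0.1876 1.4289 0.3331; -0.0882 0.3331 1.0989]  S=[1.0708 0.2374 0.2330; 0.2374 1.9789 0.1400; 0.2330 0.1400 1.1607]  K=[0.7847 -0.1571 -0.1484; -0.0100 0.7340 -0.0416; -0.0322 0.1519 0.8766]  nu=[1.8266, -2.2752, -3.8796]  x^+=[3.0553, -2.2250, -1.5326]  P^+=[0.1951 -0.0737 -0.0314; -0.0737 0.3725 0.0729; -0.0314 0.0729 0.1385]
step 2: x^-=[4.2049, -1.9861, -1.4504]  P^-=[0.4127 -0.1531 -0.0562; -0.1531 0.5487 0.1318; -0.0562 0.1318 0.2950]  S=[0.6042 0.0246 0.0714; 0.0246 1.0642 0.0469; 0.0714 0.0469 0.4030]  K=[0.6341 -0.1345 -0.1127; -0.0560 0.5182 -0.0009; -0.0311 0.1147 0.6550]  nu=[-1.3430, 5.6698, 1.0528]  x^+=[2.4719, 1.0262, -0.0686]  P^+=[0.1583 -0.0635 -0.0251; -0.0635 0.2625 0.0550; -0.0251 0.0550 0.1035]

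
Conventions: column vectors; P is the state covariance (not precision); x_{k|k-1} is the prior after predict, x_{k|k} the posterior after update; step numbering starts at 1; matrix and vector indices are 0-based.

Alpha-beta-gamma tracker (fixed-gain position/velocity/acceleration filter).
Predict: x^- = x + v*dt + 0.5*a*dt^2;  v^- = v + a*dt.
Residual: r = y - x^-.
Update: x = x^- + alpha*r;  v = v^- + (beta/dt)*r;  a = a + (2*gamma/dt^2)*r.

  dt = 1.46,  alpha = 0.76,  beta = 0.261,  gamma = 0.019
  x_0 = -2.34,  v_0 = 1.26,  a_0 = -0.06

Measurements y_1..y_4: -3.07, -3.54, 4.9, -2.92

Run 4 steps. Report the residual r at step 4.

step 1: x_pred=-0.5643  r=-2.5057  x^+=-2.4686  v^+=0.7245  a^+=-0.1047
step 2: x_pred=-1.5225  r=-2.0175  x^+=-3.0558  v^+=0.2110  a^+=-0.1406
step 3: x_pred=-2.8976  r=7.7976  x^+=3.0286  v^+=1.3996  a^+=-0.0016
step 4: x_pred=5.0703  r=-7.9903  x^+=-1.0023  v^+=-0.0312  a^+=-0.1441

resid = -7.9903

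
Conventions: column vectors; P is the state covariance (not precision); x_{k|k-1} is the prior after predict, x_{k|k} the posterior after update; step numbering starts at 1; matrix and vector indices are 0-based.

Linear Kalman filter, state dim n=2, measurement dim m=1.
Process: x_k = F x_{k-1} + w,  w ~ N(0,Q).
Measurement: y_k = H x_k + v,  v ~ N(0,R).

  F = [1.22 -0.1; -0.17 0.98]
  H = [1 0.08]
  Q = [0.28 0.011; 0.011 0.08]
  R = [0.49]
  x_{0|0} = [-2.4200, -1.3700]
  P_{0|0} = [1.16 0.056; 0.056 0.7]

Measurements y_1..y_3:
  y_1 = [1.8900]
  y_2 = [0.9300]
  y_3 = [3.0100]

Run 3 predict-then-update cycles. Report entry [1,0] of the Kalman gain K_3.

K[1,0] = -0.1808

step 1: x^-=[-2.8154, -0.9312]  P^-=[1.9999 -0.2303; -0.2303 0.7671]  S=[2.4579]  K=[0.8061; -0.0687]  nu=[4.7799]  x^+=[1.0379, -1.2597]  P^+=[0.4025 -0.0941; -0.0941 0.7555]
step 2: x^-=[1.3922, -1.4109]  P^-=[0.9097 -0.2607; -0.2607 0.8486]  S=[1.3634]  K=[0.6519; -0.1414]  nu=[-0.3493]  x^+=[1.1645, -1.3615]  P^+=[0.3302 -0.1350; -0.1350 0.8214]
step 3: x^-=[1.5568, -1.5323]  P^-=[0.8127 -0.3017; -0.3017 0.9234]  S=[1.2603]  K=[0.6257; -0.1808]  nu=[1.5758]  x^+=[2.5427, -1.8171]  P^+=[0.3193 -0.1591; -0.1591 0.8822]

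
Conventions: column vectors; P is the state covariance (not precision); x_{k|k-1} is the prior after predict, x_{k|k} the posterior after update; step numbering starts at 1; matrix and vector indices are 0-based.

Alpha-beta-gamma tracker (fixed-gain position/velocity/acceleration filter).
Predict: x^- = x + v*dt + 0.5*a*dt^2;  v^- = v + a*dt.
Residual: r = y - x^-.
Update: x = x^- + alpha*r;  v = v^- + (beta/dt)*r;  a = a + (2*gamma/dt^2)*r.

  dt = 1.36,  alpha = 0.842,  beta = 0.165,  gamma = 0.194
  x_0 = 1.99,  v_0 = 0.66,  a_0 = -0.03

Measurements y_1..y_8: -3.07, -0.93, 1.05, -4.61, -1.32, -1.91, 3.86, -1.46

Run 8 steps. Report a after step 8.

step 1: x_pred=2.8599  r=-5.9299  x^+=-2.1331  v^+=-0.1002  a^+=-1.2739
step 2: x_pred=-3.4475  r=2.5175  x^+=-1.3278  v^+=-1.5273  a^+=-0.7458
step 3: x_pred=-4.0947  r=5.1447  x^+=0.2371  v^+=-1.9175  a^+=0.3334
step 4: x_pred=-2.0623  r=-2.5477  x^+=-4.2075  v^+=-1.7731  a^+=-0.2010
step 5: x_pred=-6.8049  r=5.4849  x^+=-2.1866  v^+=-1.3811  a^+=0.9496
step 6: x_pred=-3.1868  r=1.2768  x^+=-2.1117  v^+=0.0652  a^+=1.2174
step 7: x_pred=-0.8972  r=4.7572  x^+=3.1084  v^+=2.2980  a^+=2.2153
step 8: x_pred=8.2824  r=-9.7424  x^+=0.0793  v^+=4.1289  a^+=0.1716

a_post = 0.1716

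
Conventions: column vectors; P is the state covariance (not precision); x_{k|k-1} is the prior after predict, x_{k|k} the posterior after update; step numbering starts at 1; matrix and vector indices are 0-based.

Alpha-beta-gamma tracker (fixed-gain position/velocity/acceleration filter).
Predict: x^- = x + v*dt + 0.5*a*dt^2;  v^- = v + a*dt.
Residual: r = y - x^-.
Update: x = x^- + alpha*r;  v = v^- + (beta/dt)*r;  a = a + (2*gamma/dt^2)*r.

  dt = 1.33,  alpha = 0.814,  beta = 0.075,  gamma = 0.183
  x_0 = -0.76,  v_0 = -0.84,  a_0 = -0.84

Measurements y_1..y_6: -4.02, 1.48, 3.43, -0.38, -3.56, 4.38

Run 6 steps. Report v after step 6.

v_post = 3.6199

step 1: x_pred=-2.6201  r=-1.3999  x^+=-3.7596  v^+=-2.0361  a^+=-1.1296
step 2: x_pred=-7.4668  r=8.9468  x^+=-0.1841  v^+=-3.0340  a^+=0.7215
step 3: x_pred=-3.5812  r=7.0112  x^+=2.1259  v^+=-1.6790  a^+=2.1722
step 4: x_pred=1.8140  r=-2.1940  x^+=0.0281  v^+=1.0863  a^+=1.7183
step 5: x_pred=2.9925  r=-6.5525  x^+=-2.3412  v^+=3.0020  a^+=0.3625
step 6: x_pred=1.9721  r=2.4079  x^+=3.9321  v^+=3.6199  a^+=0.8607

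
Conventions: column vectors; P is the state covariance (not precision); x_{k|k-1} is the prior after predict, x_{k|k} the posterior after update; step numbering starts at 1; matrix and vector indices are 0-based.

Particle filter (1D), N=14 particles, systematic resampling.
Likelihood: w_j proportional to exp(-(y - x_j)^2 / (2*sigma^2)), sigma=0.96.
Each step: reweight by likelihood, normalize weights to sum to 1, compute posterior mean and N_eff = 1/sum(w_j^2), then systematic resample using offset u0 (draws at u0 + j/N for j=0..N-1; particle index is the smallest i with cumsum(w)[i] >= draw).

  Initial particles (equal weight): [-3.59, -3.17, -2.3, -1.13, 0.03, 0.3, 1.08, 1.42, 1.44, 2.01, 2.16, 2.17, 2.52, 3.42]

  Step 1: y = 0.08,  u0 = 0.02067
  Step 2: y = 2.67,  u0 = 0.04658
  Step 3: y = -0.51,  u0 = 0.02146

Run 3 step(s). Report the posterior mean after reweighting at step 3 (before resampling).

post_mean = 1.0029

step 1: w=[0.0002, 0.0008, 0.0111, 0.1085, 0.2398, 0.2339, 0.1396, 0.0907, 0.0880, 0.0318, 0.0230, 0.0225, 0.0095, 0.0006]  mean=0.5206  Neff=6.1823  idx=[3, 3, 4, 4, 4, 5, 5, 5, 5, 6, 7, 7, 8, 10]
step 2: w=[0.0001, 0.0001, 0.0085, 0.0085, 0.0085, 0.0177, 0.0177, 0.0177, 0.0177, 0.0947, 0.1600, 0.1600, 0.1643, 0.3243]  mean=1.5153  Neff=5.1607  idx=[6, 9, 9, 10, 10, 11, 11, 12, 12, 13, 13, 13, 13, 13]
step 3: w=[0.3341, 0.1210, 0.1210, 0.0632, 0.0632, 0.0632, 0.0632, 0.0606, 0.0606, 0.0100, 0.0100, 0.0100, 0.0100, 0.0100]  mean=1.0029  Neff=6.0708  idx=[0, 0, 0, 0, 0, 1, 1, 2, 3, 4, 5, 6, 7, 8]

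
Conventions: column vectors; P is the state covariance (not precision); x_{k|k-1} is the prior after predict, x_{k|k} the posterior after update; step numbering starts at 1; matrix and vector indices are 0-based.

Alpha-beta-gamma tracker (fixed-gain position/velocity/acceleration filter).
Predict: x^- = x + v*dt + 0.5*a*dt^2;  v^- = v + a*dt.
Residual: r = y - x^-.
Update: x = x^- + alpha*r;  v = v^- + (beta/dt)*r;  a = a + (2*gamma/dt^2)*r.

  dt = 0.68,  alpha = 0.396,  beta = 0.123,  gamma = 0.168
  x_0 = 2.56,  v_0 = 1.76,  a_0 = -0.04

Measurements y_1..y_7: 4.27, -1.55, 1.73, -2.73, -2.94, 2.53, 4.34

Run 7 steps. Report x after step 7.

x_post = -4.8958

step 1: x_pred=3.7476  r=0.5224  x^+=3.9544  v^+=1.8273  a^+=0.3396
step 2: x_pred=5.2755  r=-6.8255  x^+=2.5726  v^+=0.8236  a^+=-4.6201
step 3: x_pred=2.0645  r=-0.3345  x^+=1.9321  v^+=-2.3785  a^+=-4.8632
step 4: x_pred=-0.8097  r=-1.9203  x^+=-1.5702  v^+=-6.0328  a^+=-6.2585
step 5: x_pred=-7.1195  r=4.1795  x^+=-5.4644  v^+=-9.5327  a^+=-3.2216
step 6: x_pred=-12.6914  r=15.2214  x^+=-6.6637  v^+=-8.9700  a^+=7.8390
step 7: x_pred=-10.9510  r=15.2910  x^+=-4.8958  v^+=-0.8736  a^+=18.9501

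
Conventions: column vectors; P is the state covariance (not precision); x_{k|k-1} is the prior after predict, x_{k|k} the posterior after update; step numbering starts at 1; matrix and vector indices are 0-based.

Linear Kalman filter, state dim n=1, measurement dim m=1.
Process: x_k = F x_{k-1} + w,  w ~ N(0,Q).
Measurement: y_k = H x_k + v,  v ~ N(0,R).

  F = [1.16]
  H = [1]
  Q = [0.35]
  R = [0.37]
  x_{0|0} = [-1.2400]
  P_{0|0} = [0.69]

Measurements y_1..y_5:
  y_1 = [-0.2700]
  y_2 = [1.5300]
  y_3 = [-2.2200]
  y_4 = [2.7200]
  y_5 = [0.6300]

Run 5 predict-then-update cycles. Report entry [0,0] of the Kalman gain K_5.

K[0,0] = 0.6446

step 1: x^-=[-1.4384]  P^-=[1.2785]  S=[1.6485]  K=[0.7755]  nu=[1.1684]  x^+=[-0.5322]  P^+=[0.2870]
step 2: x^-=[-0.6174]  P^-=[0.7361]  S=[1.1061]  K=[0.6655]  nu=[2.1474]  x^+=[0.8117]  P^+=[0.2462]
step 3: x^-=[0.9416]  P^-=[0.6813]  S=[1.0513]  K=[0.6481]  nu=[-3.1616]  x^+=[-1.1073]  P^+=[0.2398]
step 4: x^-=[-1.2845]  P^-=[0.6727]  S=[1.0427]  K=[0.6451]  nu=[4.0045]  x^+=[1.2989]  P^+=[0.2387]
step 5: x^-=[1.5068]  P^-=[0.6712]  S=[1.0412]  K=[0.6446]  nu=[-0.8768]  x^+=[0.9416]  P^+=[0.2385]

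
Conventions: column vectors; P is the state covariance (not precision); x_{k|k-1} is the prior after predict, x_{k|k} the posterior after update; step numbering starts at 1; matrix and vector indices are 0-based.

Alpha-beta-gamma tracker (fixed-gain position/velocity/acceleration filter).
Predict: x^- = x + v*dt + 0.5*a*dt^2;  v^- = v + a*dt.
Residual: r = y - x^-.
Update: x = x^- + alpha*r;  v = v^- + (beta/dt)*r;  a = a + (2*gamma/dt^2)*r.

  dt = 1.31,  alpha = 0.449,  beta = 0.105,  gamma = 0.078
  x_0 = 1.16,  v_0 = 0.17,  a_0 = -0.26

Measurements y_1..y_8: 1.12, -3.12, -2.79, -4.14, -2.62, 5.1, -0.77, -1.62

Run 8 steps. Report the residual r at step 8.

resid = -1.3510

step 1: x_pred=1.1596  r=-0.0396  x^+=1.1418  v^+=-0.1738  a^+=-0.2636
step 2: x_pred=0.6880  r=-3.8080  x^+=-1.0218  v^+=-0.8243  a^+=-0.6098
step 3: x_pred=-2.6248  r=-0.1652  x^+=-2.6990  v^+=-1.6363  a^+=-0.6248
step 4: x_pred=-5.3787  r=1.2387  x^+=-4.8225  v^+=-2.3555  a^+=-0.5122
step 5: x_pred=-8.3477  r=5.7277  x^+=-5.7760  v^+=-2.5674  a^+=0.0085
step 6: x_pred=-9.1319  r=14.2319  x^+=-2.7418  v^+=-1.4155  a^+=1.3022
step 7: x_pred=-3.4787  r=2.7087  x^+=-2.2625  v^+=0.5075  a^+=1.5485
step 8: x_pred=-0.2690  r=-1.3510  x^+=-0.8756  v^+=2.4277  a^+=1.4257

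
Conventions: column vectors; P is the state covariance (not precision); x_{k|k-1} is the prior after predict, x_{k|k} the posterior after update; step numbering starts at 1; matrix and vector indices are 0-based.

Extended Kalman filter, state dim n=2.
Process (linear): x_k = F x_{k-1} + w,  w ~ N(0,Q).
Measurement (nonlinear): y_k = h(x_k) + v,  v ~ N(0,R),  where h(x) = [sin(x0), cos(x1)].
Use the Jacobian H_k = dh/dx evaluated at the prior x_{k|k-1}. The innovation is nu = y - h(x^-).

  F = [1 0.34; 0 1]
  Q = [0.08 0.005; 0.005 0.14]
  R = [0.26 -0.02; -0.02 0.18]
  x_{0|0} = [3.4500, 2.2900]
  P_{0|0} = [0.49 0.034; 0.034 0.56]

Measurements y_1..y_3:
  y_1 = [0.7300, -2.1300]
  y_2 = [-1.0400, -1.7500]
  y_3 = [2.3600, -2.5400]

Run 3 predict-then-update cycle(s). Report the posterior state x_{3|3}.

x_post = [7.8840, 4.0314]

step 1: x^-=[4.2286, 2.2900]  P^-=[0.6579 0.2294; 0.2294 0.7000]  H_jac=[-0.4651 0.0000; 0.0000 -0.7523]  S=[0.4023 0.0603; 0.0603 0.5762]  K=[-0.7271 -0.2235; -0.1303 -0.9003]  nu=[1.6152, -1.4712]  x^+=[3.3830, 3.4041]  P^+=[0.3968 0.0341; 0.0341 0.2119]
step 2: x^-=[4.5403, 3.4041]  P^-=[0.5245 0.1112; 0.1112 0.3519]  H_jac=[-0.1712 0.0000; 0.0000 0.2595]  S=[0.2754 -0.0249; -0.0249 0.2037]  K=[-0.3168 0.1029; -0.0288 0.4448]  nu=[-0.0548, -0.7843]  x^+=[4.4770, 3.0568]  P^+=[0.4931 0.0958; 0.0958 0.3108]
step 3: x^-=[5.5163, 3.0568]  P^-=[0.6742 0.2064; 0.2064 0.4508]  H_jac=[0.7201 0.0000; 0.0000 -0.0847]  S=[0.6096 -0.0326; -0.0326 0.1832]  K=[0.7989 0.0467; 0.2350 -0.1665]  nu=[3.0539, -1.5436]  x^+=[7.8840, 4.0314]  P^+=[0.2871 0.0895; 0.0895 0.4095]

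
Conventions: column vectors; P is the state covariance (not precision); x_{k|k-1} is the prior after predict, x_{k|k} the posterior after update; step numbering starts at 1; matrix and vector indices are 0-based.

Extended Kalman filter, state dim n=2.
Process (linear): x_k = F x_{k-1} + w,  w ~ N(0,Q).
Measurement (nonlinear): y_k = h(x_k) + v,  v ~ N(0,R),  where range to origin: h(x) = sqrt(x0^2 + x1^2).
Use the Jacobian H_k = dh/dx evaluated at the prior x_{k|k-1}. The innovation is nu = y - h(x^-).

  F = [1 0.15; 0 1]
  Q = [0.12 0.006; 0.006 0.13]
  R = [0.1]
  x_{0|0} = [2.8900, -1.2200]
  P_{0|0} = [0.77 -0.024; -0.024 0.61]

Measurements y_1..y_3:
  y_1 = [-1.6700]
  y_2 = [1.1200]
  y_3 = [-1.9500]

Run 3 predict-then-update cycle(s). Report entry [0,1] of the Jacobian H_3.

step 1: x^-=[2.7070, -1.2200]  P^-=[0.8965 0.0735; 0.0735 0.7400]  H_jac=[0.9117 -0.4109]  S=[0.9150]  K=[0.8602; -0.2591]  nu=[-4.6392]  x^+=[-1.2839, -0.0182]  P^+=[0.2194 0.2774; 0.2774 0.6786]
step 2: x^-=[-1.2866, -0.0182]  P^-=[0.4379 0.3852; 0.3852 0.8086]  H_jac=[-0.9999 -0.0141]  S=[0.5488]  K=[-0.8077; -0.7226]  nu=[-0.1667]  x^+=[-1.1519, 0.1023]  P^+=[0.0799 0.0649; 0.0649 0.5220]
step 3: x^-=[-1.1366, 0.1023]  P^-=[0.2311 0.1492; 0.1492 0.6520]  H_jac=[-0.9960 0.0896]  S=[0.3078]  K=[-0.7042; -0.2929]  nu=[-3.0912]  x^+=[1.0403, 1.0076]  P^+=[0.0784 0.0857; 0.0857 0.6256]

H_jac[0,1] = 0.0896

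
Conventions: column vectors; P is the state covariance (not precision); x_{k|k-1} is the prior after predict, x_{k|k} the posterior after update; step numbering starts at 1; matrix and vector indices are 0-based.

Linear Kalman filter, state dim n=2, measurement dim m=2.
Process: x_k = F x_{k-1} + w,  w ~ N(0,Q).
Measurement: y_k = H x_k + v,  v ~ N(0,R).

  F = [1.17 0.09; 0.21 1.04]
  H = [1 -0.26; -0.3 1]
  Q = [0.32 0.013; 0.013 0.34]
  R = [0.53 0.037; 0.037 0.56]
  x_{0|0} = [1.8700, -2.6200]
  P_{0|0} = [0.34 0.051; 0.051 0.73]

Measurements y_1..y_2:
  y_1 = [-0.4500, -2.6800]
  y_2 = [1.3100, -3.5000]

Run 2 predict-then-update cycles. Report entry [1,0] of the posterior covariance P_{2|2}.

step 1: x^-=[1.9521, -2.3321]  P^-=[0.8021 0.2279; 0.2279 1.1668]  S=[1.2925 -0.2613; -0.2613 1.6623]  K=[0.5920 0.0854; 0.0777 0.6730]  nu=[-3.0084, 0.2377]  x^+=[0.1914, -2.4058]  P^+=[0.3634 0.1788; 0.1788 0.4334]
step 2: x^-=[0.0074, -2.4618]  P^-=[0.8586 0.3637; 0.3637 0.9029]  S=[1.2605 -0.0632; -0.0632 1.3219]  K=[0.6116 0.1096; 0.1328 0.6068]  nu=[0.6625, -1.0359]  x^+=[0.2991, -3.0025]  P^+=[0.3797 0.1979; 0.1979 0.4041]

P_post[1,0] = 0.1979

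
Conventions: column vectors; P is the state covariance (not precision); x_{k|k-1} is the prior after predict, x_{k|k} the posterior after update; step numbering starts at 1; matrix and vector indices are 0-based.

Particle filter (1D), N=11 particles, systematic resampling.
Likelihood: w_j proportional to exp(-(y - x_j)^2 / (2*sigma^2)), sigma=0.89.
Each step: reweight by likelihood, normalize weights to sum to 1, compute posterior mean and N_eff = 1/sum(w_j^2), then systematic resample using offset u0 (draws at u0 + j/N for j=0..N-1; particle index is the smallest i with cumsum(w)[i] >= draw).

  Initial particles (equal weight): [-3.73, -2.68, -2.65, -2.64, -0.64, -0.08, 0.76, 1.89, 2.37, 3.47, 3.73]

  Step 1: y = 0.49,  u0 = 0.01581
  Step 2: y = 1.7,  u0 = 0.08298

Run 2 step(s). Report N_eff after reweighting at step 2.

step 1: w=[0.0000, 0.0007, 0.0008, 0.0008, 0.1702, 0.3104, 0.3639, 0.1106, 0.0409, 0.0014, 0.0005]  mean=0.4496  Neff=3.6822  idx=[4, 4, 5, 5, 5, 5, 6, 6, 6, 6, 7]
step 2: w=[0.0081, 0.0081, 0.0350, 0.0350, 0.0350, 0.0350, 0.1479, 0.1479, 0.1479, 0.1479, 0.2525]  mean=0.9050  Neff=6.4019  idx=[3, 6, 6, 7, 7, 8, 9, 9, 10, 10, 10]

N_eff = 6.4019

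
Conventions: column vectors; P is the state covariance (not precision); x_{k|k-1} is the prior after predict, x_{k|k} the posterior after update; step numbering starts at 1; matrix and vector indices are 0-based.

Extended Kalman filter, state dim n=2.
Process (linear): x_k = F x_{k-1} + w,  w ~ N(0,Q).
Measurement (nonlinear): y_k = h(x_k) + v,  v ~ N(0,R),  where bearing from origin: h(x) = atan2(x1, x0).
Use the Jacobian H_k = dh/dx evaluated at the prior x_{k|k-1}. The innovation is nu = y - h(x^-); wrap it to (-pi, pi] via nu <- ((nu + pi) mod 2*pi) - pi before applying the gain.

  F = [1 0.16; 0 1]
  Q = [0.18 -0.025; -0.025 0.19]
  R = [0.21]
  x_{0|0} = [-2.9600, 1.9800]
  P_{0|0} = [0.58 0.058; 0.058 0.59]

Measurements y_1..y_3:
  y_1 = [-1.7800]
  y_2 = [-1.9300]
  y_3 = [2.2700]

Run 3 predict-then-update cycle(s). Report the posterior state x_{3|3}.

step 1: x^-=[-2.6432, 1.9800]  P^-=[0.7937 0.1274; 0.1274 0.7800]  H_jac=[-0.1815 -0.2423]  S=[0.2932]  K=[-0.5968; -0.7236]  nu=[2.0045]  x^+=[-3.8394, 0.5294]  P^+=[0.6893 0.0008; 0.0008 0.6265]
step 2: x^-=[-3.7547, 0.5294]  P^-=[0.8856 0.0760; 0.0760 0.8165]  H_jac=[-0.0368 -0.2611]  S=[0.2683]  K=[-0.1955; -0.8050]  nu=[1.3517]  x^+=[-4.0190, -0.5587]  P^+=[0.8753 0.0338; 0.0338 0.6426]
step 3: x^-=[-4.1083, -0.5587]  P^-=[1.0826 0.1116; 0.1116 0.8326]  H_jac=[0.0325 -0.2390]  S=[0.2570]  K=[0.0331; -0.7602]  nu=[-1.0067]  x^+=[-4.1417, 0.2067]  P^+=[1.0823 0.1181; 0.1181 0.6841]

x_post = [-4.1417, 0.2067]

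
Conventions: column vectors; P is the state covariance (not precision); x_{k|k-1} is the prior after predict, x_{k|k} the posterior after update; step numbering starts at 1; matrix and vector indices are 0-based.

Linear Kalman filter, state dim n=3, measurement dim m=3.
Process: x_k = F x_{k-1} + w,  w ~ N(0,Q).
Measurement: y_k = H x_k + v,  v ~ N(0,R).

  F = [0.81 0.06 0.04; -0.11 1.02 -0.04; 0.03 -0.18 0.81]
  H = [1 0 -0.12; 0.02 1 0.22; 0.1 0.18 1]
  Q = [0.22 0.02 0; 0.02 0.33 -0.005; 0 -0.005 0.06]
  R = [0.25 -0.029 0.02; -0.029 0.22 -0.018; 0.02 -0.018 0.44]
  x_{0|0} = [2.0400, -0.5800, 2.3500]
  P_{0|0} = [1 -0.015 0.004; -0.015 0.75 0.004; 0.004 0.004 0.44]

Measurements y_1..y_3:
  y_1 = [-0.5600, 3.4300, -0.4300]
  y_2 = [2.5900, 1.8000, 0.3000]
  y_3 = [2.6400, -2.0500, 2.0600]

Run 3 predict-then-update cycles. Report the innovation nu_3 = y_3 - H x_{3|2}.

innov = [1.2096, -3.9317, 1.8950]

step 1: x^-=[1.7116, -0.9100, 2.0691]  P^-=[0.8783 -0.0362 0.0354; -0.0362 1.1262 -0.1580; 0.0354 -0.1580 0.3731]  S=[1.1252 -0.0308 0.0949; -0.0308 1.2939 0.1020; 0.0949 0.1020 0.8072]  K=[0.7725 0.0058 0.0530; 0.0128 0.8478 -0.0578; -0.0488 -0.0947 0.4490]  nu=[-2.0233, 3.8506, -2.5065]  x^+=[0.0382, 2.4734, 0.6777]  P^+=[0.1970 -0.0314 0.0246; -0.0314 0.2041 -0.0740; 0.0246 -0.0740 0.2092]
step 2: x^-=[0.2065, 2.4916, 0.1049]  P^-=[0.3485 -0.0149 0.0270; -0.0149 0.5584 -0.1154; 0.0270 -0.1154 0.2271]  S=[0.5953 -0.0232 0.0541; -0.0232 0.7384 0.0128; 0.0541 0.0128 0.6520]  K=[0.5767 0.0147 0.0426; 0.0302 0.7231 -0.0418; -0.0337 -0.0946 0.3253]  nu=[2.3961, -0.7188, -0.2740]  x^+=[1.5660, 2.0557, 0.0031]  P^+=[0.1469 -0.0214 0.0192; -0.0214 0.1725 -0.0597; 0.0192 -0.0597 0.1530]
step 3: x^-=[1.3919, 1.9244, -0.3206]  P^-=[0.3161 -0.0033 0.0199; -0.0033 0.5214 -0.0947; 0.0199 -0.0947 0.1847]  S=[0.5640 -0.0152 0.0505; -0.0152 0.7088 0.0191; 0.0505 0.0191 0.6145]  K=[0.5535 0.0213 0.0366; 0.0357 0.7076 -0.0269; -0.0315 -0.0840 0.2812]  nu=[1.2096, -3.9317, 1.8950]  x^+=[2.0473, -0.8653, 0.5045]  P^+=[0.1404 -0.0184 0.0161; -0.0184 0.1669 -0.0521; 0.0161 -0.0521 0.1324]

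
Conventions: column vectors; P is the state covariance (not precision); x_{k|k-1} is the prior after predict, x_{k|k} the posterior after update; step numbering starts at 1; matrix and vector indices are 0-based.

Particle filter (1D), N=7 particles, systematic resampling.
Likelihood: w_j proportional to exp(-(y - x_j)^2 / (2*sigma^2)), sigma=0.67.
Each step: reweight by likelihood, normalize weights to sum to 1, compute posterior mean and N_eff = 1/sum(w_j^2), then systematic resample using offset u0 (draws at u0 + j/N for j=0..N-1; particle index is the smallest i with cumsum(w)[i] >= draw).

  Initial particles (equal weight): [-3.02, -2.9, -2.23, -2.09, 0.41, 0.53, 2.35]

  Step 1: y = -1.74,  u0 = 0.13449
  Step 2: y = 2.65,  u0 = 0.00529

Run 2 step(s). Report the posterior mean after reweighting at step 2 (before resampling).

step 1: w=[0.0794, 0.1100, 0.3767, 0.4295, 0.0029, 0.0016, 0.0000]  mean=-2.2943  Neff=2.9003  idx=[1, 2, 2, 2, 3, 3, 3]
step 2: w=[0.0000, 0.0608, 0.0608, 0.0608, 0.2725, 0.2725, 0.2725]  mean=-2.1156  Neff=4.2754  idx=[1, 3, 4, 4, 5, 5, 6]

post_mean = -2.1156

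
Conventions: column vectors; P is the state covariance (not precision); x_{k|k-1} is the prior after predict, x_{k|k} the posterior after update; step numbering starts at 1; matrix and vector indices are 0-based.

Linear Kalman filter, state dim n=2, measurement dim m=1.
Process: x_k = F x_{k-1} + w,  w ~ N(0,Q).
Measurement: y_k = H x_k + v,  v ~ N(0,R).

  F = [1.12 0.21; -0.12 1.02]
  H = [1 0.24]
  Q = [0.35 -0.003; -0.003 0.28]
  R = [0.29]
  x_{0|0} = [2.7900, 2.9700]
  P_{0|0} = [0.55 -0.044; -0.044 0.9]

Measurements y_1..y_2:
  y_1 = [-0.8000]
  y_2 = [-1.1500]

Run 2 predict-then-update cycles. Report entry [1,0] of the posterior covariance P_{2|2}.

P_post[1,0] = -0.2369

step 1: x^-=[3.7485, 2.6946]  P^-=[1.0589 0.0667; 0.0667 1.2351]  S=[1.4521]  K=[0.7403; 0.2501]  nu=[-5.1952]  x^+=[-0.0973, 1.3954]  P^+=[0.2632 -0.2021; -0.2021 1.1442]
step 2: x^-=[0.1840, 1.4350]  P^-=[0.6355 -0.0191; -0.0191 1.5237]  S=[1.0041]  K=[0.6283; 0.3452]  nu=[-1.6784]  x^+=[-0.8706, 0.8556]  P^+=[0.2391 -0.2369; -0.2369 1.4041]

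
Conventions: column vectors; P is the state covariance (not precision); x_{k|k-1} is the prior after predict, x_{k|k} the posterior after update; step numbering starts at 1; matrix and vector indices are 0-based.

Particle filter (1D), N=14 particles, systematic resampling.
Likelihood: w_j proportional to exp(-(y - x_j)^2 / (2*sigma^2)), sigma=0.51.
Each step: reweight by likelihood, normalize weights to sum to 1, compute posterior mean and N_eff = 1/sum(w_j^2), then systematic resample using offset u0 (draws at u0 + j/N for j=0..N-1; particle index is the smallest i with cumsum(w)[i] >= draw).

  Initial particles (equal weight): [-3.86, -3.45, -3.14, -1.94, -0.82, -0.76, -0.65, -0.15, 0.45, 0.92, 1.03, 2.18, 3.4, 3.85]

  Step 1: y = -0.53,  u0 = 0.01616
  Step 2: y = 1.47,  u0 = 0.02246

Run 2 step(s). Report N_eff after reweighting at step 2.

step 1: w=[0.0000, 0.0000, 0.0000, 0.0059, 0.2305, 0.2447, 0.2635, 0.2053, 0.0428, 0.0048, 0.0025, 0.0000, 0.0000, 0.0000]  mean=-0.5624  Neff=4.4150  idx=[4, 4, 4, 4, 5, 5, 5, 6, 6, 6, 6, 7, 7, 7]
step 2: w=[0.0021, 0.0021, 0.0021, 0.0021, 0.0035, 0.0035, 0.0035, 0.0087, 0.0087, 0.0087, 0.0087, 0.3156, 0.3156, 0.3156]  mean=-0.1792  Neff=3.3430  idx=[7, 11, 11, 11, 11, 12, 12, 12, 12, 12, 13, 13, 13, 13]

N_eff = 3.3430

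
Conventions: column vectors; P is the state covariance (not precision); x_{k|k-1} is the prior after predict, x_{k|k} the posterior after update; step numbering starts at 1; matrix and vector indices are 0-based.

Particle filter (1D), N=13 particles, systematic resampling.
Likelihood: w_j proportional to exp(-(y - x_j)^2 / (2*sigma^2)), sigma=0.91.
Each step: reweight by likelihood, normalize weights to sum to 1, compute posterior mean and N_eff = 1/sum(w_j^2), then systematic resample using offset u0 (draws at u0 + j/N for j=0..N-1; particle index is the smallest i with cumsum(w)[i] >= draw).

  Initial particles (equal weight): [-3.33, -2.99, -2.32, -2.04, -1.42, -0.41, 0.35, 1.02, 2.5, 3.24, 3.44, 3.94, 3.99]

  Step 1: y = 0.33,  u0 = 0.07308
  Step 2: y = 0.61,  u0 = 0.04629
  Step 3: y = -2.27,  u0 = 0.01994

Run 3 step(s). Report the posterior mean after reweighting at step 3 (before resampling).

step 1: w=[0.0001, 0.0005, 0.0053, 0.0123, 0.0574, 0.2619, 0.3644, 0.2735, 0.0212, 0.0022, 0.0011, 0.0001, 0.0001]  mean=0.2435  Neff=3.5700  idx=[4, 5, 5, 5, 6, 6, 6, 6, 6, 7, 7, 7, 8]
step 2: w=[0.0089, 0.0573, 0.0573, 0.0573, 0.1031, 0.1031, 0.1031, 0.1031, 0.1031, 0.0970, 0.0970, 0.0970, 0.0124]  mean=0.4253  Neff=10.9282  idx=[1, 2, 4, 4, 5, 6, 7, 7, 8, 9, 10, 11, 11]
step 3: w=[0.3398, 0.3398, 0.0435, 0.0435, 0.0435, 0.0435, 0.0435, 0.0435, 0.0435, 0.0040, 0.0040, 0.0040, 0.0040]  mean=-0.1558  Neff=4.0942  idx=[0, 0, 0, 0, 0, 1, 1, 1, 1, 2, 4, 6, 8]

post_mean = -0.1558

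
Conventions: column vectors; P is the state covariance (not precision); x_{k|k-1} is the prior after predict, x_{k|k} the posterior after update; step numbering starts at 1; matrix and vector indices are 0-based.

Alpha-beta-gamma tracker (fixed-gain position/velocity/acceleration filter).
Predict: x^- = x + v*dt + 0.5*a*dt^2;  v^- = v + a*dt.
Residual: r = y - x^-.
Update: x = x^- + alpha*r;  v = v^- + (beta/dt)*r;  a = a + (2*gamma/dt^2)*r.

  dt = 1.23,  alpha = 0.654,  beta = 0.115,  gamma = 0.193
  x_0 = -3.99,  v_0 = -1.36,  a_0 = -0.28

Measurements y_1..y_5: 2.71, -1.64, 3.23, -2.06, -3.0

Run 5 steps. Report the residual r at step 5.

step 1: x_pred=-5.8746  r=8.5846  x^+=-0.2603  v^+=-0.9018  a^+=1.9103
step 2: x_pred=0.0756  r=-1.7156  x^+=-1.0464  v^+=1.2875  a^+=1.4726
step 3: x_pred=1.6511  r=1.5789  x^+=2.6837  v^+=3.2463  a^+=1.8754
step 4: x_pred=8.0953  r=-10.1553  x^+=1.4537  v^+=4.6036  a^+=-0.7156
step 5: x_pred=6.5748  r=-9.5748  x^+=0.3129  v^+=2.8282  a^+=-3.1585

resid = -9.5748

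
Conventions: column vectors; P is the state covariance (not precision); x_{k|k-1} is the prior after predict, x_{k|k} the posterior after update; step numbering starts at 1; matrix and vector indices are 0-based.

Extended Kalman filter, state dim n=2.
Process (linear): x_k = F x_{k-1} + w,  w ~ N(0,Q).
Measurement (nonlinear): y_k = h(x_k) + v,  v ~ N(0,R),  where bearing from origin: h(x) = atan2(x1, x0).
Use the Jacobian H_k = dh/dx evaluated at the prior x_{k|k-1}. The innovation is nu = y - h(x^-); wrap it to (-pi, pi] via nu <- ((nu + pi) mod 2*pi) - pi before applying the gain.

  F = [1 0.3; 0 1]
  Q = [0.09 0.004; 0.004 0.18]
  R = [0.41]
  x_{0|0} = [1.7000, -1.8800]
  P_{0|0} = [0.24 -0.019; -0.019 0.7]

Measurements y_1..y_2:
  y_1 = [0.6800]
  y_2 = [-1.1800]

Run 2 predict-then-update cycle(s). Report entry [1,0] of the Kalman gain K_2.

step 1: x^-=[1.1360, -1.8800]  P^-=[0.3816 0.1950; 0.1950 0.8800]  H_jac=[0.3896 0.2354]  S=[0.5525]  K=[0.3522; 0.5125]  nu=[1.7073]  x^+=[1.7373, -1.0050]  P^+=[0.3131 0.0953; 0.0953 0.7349]
step 2: x^-=[1.4358, -1.0050]  P^-=[0.5264 0.3197; 0.3197 0.9149]  H_jac=[0.3272 0.4675]  S=[0.7641]  K=[0.4210; 0.6966]  nu=[-0.5693]  x^+=[1.1961, -1.4016]  P^+=[0.3909 0.0956; 0.0956 0.5441]

K[1,0] = 0.6966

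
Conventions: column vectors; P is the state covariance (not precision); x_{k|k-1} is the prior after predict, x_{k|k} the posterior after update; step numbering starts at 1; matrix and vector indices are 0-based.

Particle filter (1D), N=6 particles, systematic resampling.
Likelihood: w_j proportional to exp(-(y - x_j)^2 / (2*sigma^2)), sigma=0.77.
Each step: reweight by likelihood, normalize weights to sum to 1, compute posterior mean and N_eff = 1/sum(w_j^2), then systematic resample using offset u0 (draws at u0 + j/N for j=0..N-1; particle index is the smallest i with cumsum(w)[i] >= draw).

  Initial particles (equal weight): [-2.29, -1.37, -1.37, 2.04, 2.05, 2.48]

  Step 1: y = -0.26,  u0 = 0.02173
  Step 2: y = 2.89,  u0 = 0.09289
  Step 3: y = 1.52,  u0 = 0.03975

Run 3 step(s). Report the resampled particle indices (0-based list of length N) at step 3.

resampled_idx = [0, 1, 2, 3, 4, 5]

step 1: w=[0.0406, 0.4637, 0.4637, 0.0151, 0.0146, 0.0023]  mean=-1.2969  Neff=2.3141  idx=[0, 1, 1, 2, 2, 2]
step 2: w=[0.0001, 0.2000, 0.2000, 0.2000, 0.2000, 0.2000]  mean=-1.3701  Neff=5.0013  idx=[1, 2, 3, 3, 4, 5]
step 3: w=[0.1667, 0.1667, 0.1667, 0.1667, 0.1667, 0.1667]  mean=-1.3700  Neff=6.0000  idx=[0, 1, 2, 3, 4, 5]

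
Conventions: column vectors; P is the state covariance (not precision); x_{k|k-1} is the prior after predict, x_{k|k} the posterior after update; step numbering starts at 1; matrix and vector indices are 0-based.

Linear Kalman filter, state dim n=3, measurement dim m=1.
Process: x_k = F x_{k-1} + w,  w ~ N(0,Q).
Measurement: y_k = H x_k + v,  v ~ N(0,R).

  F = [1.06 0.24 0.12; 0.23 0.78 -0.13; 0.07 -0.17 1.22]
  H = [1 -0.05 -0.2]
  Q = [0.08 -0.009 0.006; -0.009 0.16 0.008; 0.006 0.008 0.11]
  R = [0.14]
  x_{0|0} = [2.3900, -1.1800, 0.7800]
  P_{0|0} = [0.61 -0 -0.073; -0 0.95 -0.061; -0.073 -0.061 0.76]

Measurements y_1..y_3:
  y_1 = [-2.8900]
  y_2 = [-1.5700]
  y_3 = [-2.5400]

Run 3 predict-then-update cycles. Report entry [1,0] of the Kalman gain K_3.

K[1,0] = 0.3819

step 1: x^-=[2.3438, -0.4721, 1.3195]  P^-=[0.8090 0.3099 0.0121; 0.3099 0.7998 -0.3079; 0.0121 -0.3079 1.2845]  S=[0.9603]  K=[0.8237; 0.3452; -0.2388]  nu=[-4.9935]  x^+=[-1.7694, -2.1959, 2.5121]  P^+=[0.1574 0.0369 0.2011; 0.0369 0.6854 -0.2287; 0.2011 -0.2287 1.2297]
step 2: x^-=[-2.1012, -2.4464, 3.3142]  P^-=[0.3707 0.1346 0.3631; 0.1346 0.6537 -0.4429; 0.3631 -0.4429 2.0892]  S=[0.4284]  K=[0.6802; 0.4446; -0.0760]  nu=[1.0717]  x^+=[-1.3722, -1.9699, 3.2328]  P^+=[0.1725 0.0050 0.3853; 0.0050 0.5690 -0.4284; 0.3853 -0.4284 2.0867]
step 3: x^-=[-1.5394, -2.2724, 4.1828]  P^-=[0.4126 0.0423 0.6850; 0.0423 0.6162 -0.7081; 0.6850 -0.7081 3.4765]  S=[0.4008]  K=[0.6823; 0.3819; 0.0627]  nu=[-0.2777]  x^+=[-1.7288, -2.3784, 4.1654]  P^+=[0.2260 -0.0622 0.6679; -0.0622 0.5578 -0.7177; 0.6679 -0.7177 3.4750]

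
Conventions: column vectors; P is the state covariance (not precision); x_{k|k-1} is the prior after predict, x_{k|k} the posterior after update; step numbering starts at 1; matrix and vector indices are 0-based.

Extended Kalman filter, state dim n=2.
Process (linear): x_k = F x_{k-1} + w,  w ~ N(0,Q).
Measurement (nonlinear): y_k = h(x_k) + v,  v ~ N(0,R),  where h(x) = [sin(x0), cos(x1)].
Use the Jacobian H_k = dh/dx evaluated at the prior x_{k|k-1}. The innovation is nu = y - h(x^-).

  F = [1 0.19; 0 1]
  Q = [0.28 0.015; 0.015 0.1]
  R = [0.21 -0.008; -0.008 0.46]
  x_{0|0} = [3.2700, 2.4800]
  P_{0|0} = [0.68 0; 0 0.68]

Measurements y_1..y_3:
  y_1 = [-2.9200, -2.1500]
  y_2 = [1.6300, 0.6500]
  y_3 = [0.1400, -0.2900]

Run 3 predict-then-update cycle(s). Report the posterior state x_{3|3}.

step 1: x^-=[3.7412, 2.4800]  P^-=[0.9845 0.1442; 0.1442 0.7800]  H_jac=[-0.8256 0.0000; 0.0000 -0.6144]  S=[0.8810 0.0651; 0.0651 0.7544]  K=[-0.9198 -0.0380; -0.0887 -0.6275]  nu=[-2.3557, -1.3610]  x^+=[5.9596, 3.5431]  P^+=[0.2336 0.0165; 0.0165 0.4687]
step 2: x^-=[6.6328, 3.5431]  P^-=[0.5368 0.1205; 0.1205 0.5687]  H_jac=[0.9395 0.0000; 0.0000 0.3908]  S=[0.6838 0.0363; 0.0363 0.5469]  K=[0.7355 0.0374; 0.1446 0.3968]  nu=[1.2875, 1.5705]  x^+=[7.6385, 4.3524]  P^+=[0.1641 0.0289; 0.0289 0.4641]
step 3: x^-=[8.4654, 4.3524]  P^-=[0.4718 0.1321; 0.1321 0.5641]  H_jac=[-0.5741 0.0000; 0.0000 0.9359]  S=[0.3655 -0.0790; -0.0790 0.9542]  K=[-0.7261 0.0695; -0.0895 0.5459]  nu=[-0.6788, 0.0622]  x^+=[8.9626, 4.4472]  P^+=[0.2666 0.0404; 0.0404 0.2691]

x_post = [8.9626, 4.4472]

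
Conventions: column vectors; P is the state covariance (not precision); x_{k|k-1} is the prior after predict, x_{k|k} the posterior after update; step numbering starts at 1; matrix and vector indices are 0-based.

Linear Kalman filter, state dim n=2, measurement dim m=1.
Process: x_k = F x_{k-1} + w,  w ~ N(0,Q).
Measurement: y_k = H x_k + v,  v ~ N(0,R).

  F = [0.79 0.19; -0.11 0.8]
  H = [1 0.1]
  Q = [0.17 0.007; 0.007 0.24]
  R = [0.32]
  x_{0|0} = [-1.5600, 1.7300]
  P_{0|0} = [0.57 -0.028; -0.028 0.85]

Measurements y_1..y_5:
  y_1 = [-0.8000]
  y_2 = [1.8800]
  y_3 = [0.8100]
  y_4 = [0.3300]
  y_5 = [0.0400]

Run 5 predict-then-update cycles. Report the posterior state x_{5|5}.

x_post = [0.3103, 0.4628]

step 1: x^-=[-0.9037, 1.5556]  P^-=[0.5480 0.0696; 0.0696 0.7958]  S=[0.8899]  K=[0.6236; 0.1676]  nu=[-0.0519]  x^+=[-0.9360, 1.5469]  P^+=[0.2019 -0.0235; -0.0235 0.7708]
step 2: x^-=[-0.4456, 1.3405]  P^-=[0.3168 0.0923; 0.0923 0.7399]  S=[0.6627]  K=[0.4920; 0.2509]  nu=[2.1915]  x^+=[0.6327, 1.8904]  P^+=[0.1564 0.0105; 0.0105 0.6982]
step 3: x^-=[0.8590, 1.4427]  P^-=[0.2960 0.1059; 0.1059 0.6869]  S=[0.6440]  K=[0.4760; 0.2712]  nu=[-0.1933]  x^+=[0.7670, 1.3903]  P^+=[0.1500 0.0228; 0.0228 0.6395]
step 4: x^-=[0.8701, 1.0279]  P^-=[0.2936 0.1051; 0.1051 0.6471]  S=[0.6411]  K=[0.4743; 0.2649]  nu=[-0.6429]  x^+=[0.5651, 0.8576]  P^+=[0.1493 0.0246; 0.0246 0.6021]
step 5: x^-=[0.6094, 0.6239]  P^-=[0.2923 0.1006; 0.1006 0.6228]  S=[0.6386]  K=[0.4734; 0.2550]  nu=[-0.6318]  x^+=[0.3103, 0.4628]  P^+=[0.1492 0.0235; 0.0235 0.5813]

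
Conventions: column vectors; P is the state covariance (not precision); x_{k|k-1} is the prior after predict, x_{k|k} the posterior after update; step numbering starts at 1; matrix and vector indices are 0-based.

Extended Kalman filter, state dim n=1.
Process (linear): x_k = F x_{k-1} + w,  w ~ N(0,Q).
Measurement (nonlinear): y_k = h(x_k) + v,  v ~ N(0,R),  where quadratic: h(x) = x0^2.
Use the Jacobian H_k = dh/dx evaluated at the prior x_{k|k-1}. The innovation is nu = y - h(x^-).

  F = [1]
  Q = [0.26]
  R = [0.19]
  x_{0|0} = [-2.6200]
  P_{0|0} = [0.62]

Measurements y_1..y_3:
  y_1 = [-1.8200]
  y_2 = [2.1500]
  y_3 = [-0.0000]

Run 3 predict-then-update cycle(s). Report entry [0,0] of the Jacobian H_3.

step 1: x^-=[-2.6200]  P^-=[0.8800]  H_jac=[-5.2400]  S=[24.3527]  K=[-0.1894]  nu=[-8.6844]  x^+=[-0.9756]  P^+=[0.0069]
step 2: x^-=[-0.9756]  P^-=[0.2669]  H_jac=[-1.9512]  S=[1.2060]  K=[-0.4318]  nu=[1.1982]  x^+=[-1.4929]  P^+=[0.0420]
step 3: x^-=[-1.4929]  P^-=[0.3020]  H_jac=[-2.9859]  S=[2.8829]  K=[-0.3128]  nu=[-2.2289]  x^+=[-0.7957]  P^+=[0.0199]

H_jac[0,0] = -2.9859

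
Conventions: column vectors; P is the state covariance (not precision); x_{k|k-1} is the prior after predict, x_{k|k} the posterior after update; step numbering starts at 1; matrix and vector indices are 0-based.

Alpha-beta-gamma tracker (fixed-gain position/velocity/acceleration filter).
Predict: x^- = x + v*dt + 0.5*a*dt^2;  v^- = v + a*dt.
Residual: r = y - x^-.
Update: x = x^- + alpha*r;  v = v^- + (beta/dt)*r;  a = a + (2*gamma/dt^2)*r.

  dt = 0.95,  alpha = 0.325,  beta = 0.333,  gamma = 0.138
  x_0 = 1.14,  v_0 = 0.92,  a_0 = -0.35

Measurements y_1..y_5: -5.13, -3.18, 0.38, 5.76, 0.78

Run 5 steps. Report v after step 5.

step 1: x_pred=1.8561  r=-6.9861  x^+=-0.4144  v^+=-1.8613  a^+=-2.4865
step 2: x_pred=-3.3047  r=0.1247  x^+=-3.2641  v^+=-4.1797  a^+=-2.4483
step 3: x_pred=-8.3397  r=8.7197  x^+=-5.5058  v^+=-3.4492  a^+=0.2183
step 4: x_pred=-8.6840  r=14.4440  x^+=-3.9897  v^+=1.8212  a^+=4.6355
step 5: x_pred=-0.1678  r=0.9478  x^+=0.1403  v^+=6.5572  a^+=4.9254

v_post = 6.5572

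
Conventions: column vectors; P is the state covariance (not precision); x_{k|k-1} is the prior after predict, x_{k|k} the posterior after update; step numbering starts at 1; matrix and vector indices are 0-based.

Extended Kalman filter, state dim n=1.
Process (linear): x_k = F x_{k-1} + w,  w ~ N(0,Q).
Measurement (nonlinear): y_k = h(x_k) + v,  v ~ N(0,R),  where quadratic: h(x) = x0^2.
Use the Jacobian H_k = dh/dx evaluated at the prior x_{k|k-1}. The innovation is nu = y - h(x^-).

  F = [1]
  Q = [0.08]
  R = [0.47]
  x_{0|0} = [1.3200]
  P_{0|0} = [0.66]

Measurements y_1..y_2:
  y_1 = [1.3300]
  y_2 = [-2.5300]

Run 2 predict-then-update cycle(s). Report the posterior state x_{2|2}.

x_post = [0.1361]

step 1: x^-=[1.3200]  P^-=[0.7400]  H_jac=[2.6400]  S=[5.6275]  K=[0.3472]  nu=[-0.4124]  x^+=[1.1768]  P^+=[0.0618]
step 2: x^-=[1.1768]  P^-=[0.1418]  H_jac=[2.3537]  S=[1.2556]  K=[0.2658]  nu=[-3.9149]  x^+=[0.1361]  P^+=[0.0531]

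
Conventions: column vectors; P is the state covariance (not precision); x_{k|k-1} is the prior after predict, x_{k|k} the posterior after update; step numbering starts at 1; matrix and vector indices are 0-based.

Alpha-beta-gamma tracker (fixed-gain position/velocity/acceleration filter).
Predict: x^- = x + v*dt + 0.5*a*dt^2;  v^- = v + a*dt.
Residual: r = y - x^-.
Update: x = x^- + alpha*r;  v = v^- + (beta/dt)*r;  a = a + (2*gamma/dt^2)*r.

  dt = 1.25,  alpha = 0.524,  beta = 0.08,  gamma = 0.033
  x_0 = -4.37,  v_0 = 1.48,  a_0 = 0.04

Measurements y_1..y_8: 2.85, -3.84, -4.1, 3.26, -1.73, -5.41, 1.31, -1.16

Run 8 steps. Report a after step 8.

step 1: x_pred=-2.4888  r=5.3388  x^+=0.3088  v^+=1.8717  a^+=0.2655
step 2: x_pred=2.8558  r=-6.6958  x^+=-0.6528  v^+=1.7750  a^+=-0.0173
step 3: x_pred=1.5525  r=-5.6525  x^+=-1.4094  v^+=1.3916  a^+=-0.2561
step 4: x_pred=0.1300  r=3.1300  x^+=1.7701  v^+=1.2718  a^+=-0.1239
step 5: x_pred=3.2632  r=-4.9932  x^+=0.6467  v^+=0.7974  a^+=-0.3348
step 6: x_pred=1.3820  r=-6.7920  x^+=-2.1770  v^+=-0.0557  a^+=-0.6217
step 7: x_pred=-2.7323  r=4.0423  x^+=-0.6142  v^+=-0.5741  a^+=-0.4509
step 8: x_pred=-1.6841  r=0.5241  x^+=-1.4095  v^+=-1.1042  a^+=-0.4288

a_post = -0.4288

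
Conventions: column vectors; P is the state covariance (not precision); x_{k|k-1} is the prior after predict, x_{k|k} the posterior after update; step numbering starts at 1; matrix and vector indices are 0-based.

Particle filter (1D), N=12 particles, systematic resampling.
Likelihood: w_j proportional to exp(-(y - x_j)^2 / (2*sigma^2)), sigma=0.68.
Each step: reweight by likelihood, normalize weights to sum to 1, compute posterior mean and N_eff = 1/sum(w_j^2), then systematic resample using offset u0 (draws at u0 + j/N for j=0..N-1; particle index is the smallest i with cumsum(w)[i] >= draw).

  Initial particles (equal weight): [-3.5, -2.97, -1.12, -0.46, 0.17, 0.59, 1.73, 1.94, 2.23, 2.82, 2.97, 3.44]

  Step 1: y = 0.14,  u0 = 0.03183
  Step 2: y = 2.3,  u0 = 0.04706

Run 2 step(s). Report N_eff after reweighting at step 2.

N_eff = 5.4000

step 1: w=[0.0000, 0.0000, 0.0650, 0.2451, 0.3614, 0.2906, 0.0235, 0.0109, 0.0032, 0.0002, 0.0001, 0.0000]  mean=0.1169  Neff=3.5704  idx=[2, 3, 3, 3, 4, 4, 4, 4, 5, 5, 5, 5]
step 2: w=[0.0000, 0.0013, 0.0013, 0.0013, 0.0371, 0.0371, 0.0371, 0.0371, 0.2119, 0.2119, 0.2119, 0.2119]  mean=0.5235  Neff=5.4000  idx=[5, 7, 8, 8, 9, 9, 9, 10, 10, 11, 11, 11]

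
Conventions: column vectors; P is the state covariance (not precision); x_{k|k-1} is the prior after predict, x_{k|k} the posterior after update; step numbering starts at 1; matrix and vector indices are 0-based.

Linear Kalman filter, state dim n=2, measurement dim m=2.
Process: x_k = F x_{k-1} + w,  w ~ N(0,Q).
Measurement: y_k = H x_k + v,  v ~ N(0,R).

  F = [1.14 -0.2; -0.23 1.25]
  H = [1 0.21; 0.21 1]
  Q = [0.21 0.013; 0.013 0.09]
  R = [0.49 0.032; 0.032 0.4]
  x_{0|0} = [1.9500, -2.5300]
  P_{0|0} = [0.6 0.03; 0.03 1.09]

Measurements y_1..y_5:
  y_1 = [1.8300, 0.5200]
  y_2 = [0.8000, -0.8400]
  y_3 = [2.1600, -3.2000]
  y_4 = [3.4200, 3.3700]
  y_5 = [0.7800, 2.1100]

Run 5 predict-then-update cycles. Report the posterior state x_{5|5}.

step 1: x^-=[2.7290, -3.6110]  P^-=[1.0197 -0.3727; -0.3727 1.8076]  S=[1.4329 0.2366; 0.2366 2.0961]  K=[0.6822 -0.1527; -0.1339 0.8402]  nu=[-0.1407, 3.5579]  x^+=[2.0899, -0.6029]  P^+=[0.3532 -0.1134; -0.1134 0.3556]
step 2: x^-=[2.5030, -1.2343]  P^-=[0.7350 -0.3353; -0.3353 0.7295]  S=[1.1163 -0.0106; -0.0106 1.0211]  K=[0.5937 -0.1711; -0.1571 0.6439]  nu=[-1.4438, -0.1313]  x^+=[1.6683, -1.0921]  P^+=[0.3095 -0.1144; -0.1144 0.2765]
step 3: x^-=[2.1203, -1.7488]  P^-=[0.6754 -0.3056; -0.3056 0.6043]  S=[1.0637 -0.0183; -0.0183 0.9057]  K=[0.5717 -0.1692; -0.1578 0.5931]  nu=[0.4070, -1.8964]  x^+=[2.6739, -2.9379]  P^+=[0.2983 -0.1120; -0.1120 0.2557]
step 4: x^-=[3.6358, -4.2873]  P^-=[0.6589 -0.2939; -0.2939 0.5698]  S=[1.0506 -0.0169; -0.0169 0.8754]  K=[0.5658 -0.1668; -0.1566 0.5774]  nu=[0.6845, 6.8938]  x^+=[2.8732, -0.4144]  P^+=[0.2951 -0.1106; -0.1106 0.2492]
step 5: x^-=[3.3583, -1.1788]  P^-=[0.6539 -0.2893; -0.2893 0.5585]  S=[1.0470 -0.0155; -0.0155 0.8658]  K=[0.5641 -0.1655; -0.1559 0.5721]  nu=[-2.3308, 2.5835]  x^+=[1.6161, 0.6625]  P^+=[0.2942 -0.1099; -0.1099 0.2469]

x_post = [1.6161, 0.6625]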